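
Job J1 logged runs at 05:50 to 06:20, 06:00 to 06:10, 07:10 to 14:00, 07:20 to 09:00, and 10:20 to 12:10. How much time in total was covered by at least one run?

Merged: 05:50-06:20, 07:10-14:00.
Lengths: 30 min + 6 h 50 min = 7 h 20 min.

7 h 20 min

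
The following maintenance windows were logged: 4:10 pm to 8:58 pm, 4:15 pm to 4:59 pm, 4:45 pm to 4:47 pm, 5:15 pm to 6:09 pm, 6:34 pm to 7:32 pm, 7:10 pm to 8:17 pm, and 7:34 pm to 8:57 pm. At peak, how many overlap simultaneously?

At 4:45 pm, 3 of the intervals are simultaneously active.
No point has more.

3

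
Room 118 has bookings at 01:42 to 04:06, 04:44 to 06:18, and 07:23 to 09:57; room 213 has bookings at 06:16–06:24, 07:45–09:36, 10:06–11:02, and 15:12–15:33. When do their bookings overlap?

06:16–06:18, 07:45–09:36

01:42–04:06 meets no B interval.
04:44–06:18 ∩ B → 06:16–06:18.
07:23–09:57 ∩ B → 07:45–09:36.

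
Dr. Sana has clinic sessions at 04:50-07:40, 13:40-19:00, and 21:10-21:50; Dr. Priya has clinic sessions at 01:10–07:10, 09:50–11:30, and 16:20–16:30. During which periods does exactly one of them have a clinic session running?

A but not B: 07:10-07:40, 13:40-16:20, 16:30-19:00, 21:10-21:50.
B but not A: 01:10-04:50, 09:50-11:30.
Combining gives A △ B.

01:10-04:50, 07:10-07:40, 09:50-11:30, 13:40-16:20, 16:30-19:00, 21:10-21:50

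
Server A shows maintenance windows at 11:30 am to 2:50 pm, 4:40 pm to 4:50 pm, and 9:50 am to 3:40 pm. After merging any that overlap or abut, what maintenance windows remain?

9:50 am-3:40 pm, 4:40 pm-4:50 pm

Sort by start: 9:50 am-3:40 pm, 11:30 am-2:50 pm, 4:40 pm-4:50 pm.
11:30 am-2:50 pm overlaps/touches 9:50 am-3:40 pm → extend to 9:50 am-3:40 pm.
4:40 pm-4:50 pm is disjoint → start new block.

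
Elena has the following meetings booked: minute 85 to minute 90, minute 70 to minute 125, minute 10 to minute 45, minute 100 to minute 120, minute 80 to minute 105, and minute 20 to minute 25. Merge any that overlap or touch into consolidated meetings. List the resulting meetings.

Sort by start: minute 10 to minute 45, minute 20 to minute 25, minute 70 to minute 125, minute 80 to minute 105, minute 85 to minute 90, minute 100 to minute 120.
minute 20 to minute 25 overlaps/touches minute 10 to minute 45 → extend to minute 10 to minute 45.
minute 70 to minute 125 is disjoint → start new block.
minute 80 to minute 105 overlaps/touches minute 70 to minute 125 → extend to minute 70 to minute 125.
minute 85 to minute 90 overlaps/touches minute 70 to minute 125 → extend to minute 70 to minute 125.
minute 100 to minute 120 overlaps/touches minute 70 to minute 125 → extend to minute 70 to minute 125.

minute 10 to minute 45, minute 70 to minute 125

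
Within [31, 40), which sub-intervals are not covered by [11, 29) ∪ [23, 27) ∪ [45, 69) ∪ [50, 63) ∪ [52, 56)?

[31, 40)

After merging, the occupied span is [11, 29), [45, 69).
Gaps within [31, 40): [31, 40).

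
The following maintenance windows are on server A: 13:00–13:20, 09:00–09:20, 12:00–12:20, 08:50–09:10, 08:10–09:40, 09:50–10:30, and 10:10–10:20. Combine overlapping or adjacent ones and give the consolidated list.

Sort by start: 08:10-09:40, 08:50-09:10, 09:00-09:20, 09:50-10:30, 10:10-10:20, 12:00-12:20, 13:00-13:20.
08:50-09:10 overlaps/touches 08:10-09:40 → extend to 08:10-09:40.
09:00-09:20 overlaps/touches 08:10-09:40 → extend to 08:10-09:40.
09:50-10:30 is disjoint → start new block.
10:10-10:20 overlaps/touches 09:50-10:30 → extend to 09:50-10:30.
12:00-12:20 is disjoint → start new block.
13:00-13:20 is disjoint → start new block.

08:10-09:40, 09:50-10:30, 12:00-12:20, 13:00-13:20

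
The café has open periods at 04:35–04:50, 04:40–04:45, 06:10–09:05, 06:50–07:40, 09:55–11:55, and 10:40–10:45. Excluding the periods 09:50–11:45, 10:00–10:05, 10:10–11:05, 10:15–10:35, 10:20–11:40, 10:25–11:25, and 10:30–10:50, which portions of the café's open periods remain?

04:35–04:50, 06:10–09:05, 11:45–11:55

A, merged: 04:35–04:50, 06:10–09:05, 09:55–11:55.
B, merged: 09:50–11:45.
04:35–04:50 is untouched.
06:10–09:05 is untouched.
09:55–11:55 with B removed leaves 11:45–11:55.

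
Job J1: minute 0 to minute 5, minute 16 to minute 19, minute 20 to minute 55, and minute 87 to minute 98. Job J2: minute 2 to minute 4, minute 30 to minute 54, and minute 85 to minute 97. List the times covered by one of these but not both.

A but not B: minute 0 to minute 2, minute 4 to minute 5, minute 16 to minute 19, minute 20 to minute 30, minute 54 to minute 55, minute 97 to minute 98.
B but not A: minute 85 to minute 87.
Combining gives A △ B.

minute 0 to minute 2, minute 4 to minute 5, minute 16 to minute 19, minute 20 to minute 30, minute 54 to minute 55, minute 85 to minute 87, minute 97 to minute 98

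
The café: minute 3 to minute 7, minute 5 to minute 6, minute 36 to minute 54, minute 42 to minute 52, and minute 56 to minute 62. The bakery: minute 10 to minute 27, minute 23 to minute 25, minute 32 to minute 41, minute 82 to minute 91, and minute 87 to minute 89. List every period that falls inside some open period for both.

minute 36 to minute 41

First set merges to minute 3 to minute 7, minute 36 to minute 54, minute 56 to minute 62.
Second set merges to minute 10 to minute 27, minute 32 to minute 41, minute 82 to minute 91.
minute 3 to minute 7 falls entirely outside B.
minute 36 to minute 54 overlaps B on minute 36 to minute 41.
minute 56 to minute 62 falls entirely outside B.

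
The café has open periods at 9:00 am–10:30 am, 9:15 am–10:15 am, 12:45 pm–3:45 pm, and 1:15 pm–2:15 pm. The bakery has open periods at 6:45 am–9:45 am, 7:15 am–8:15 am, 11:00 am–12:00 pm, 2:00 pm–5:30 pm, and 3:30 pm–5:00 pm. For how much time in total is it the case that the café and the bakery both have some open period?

2 h 30 min

First set merges to 9:00 am-10:30 am, 12:45 pm-3:45 pm.
Second set merges to 6:45 am-9:45 am, 11:00 am-12:00 pm, 2:00 pm-5:30 pm.
A ∩ B = 9:00 am-9:45 am, 2:00 pm-3:45 pm.
Total: 45 min + 1 h 45 min = 2 h 30 min.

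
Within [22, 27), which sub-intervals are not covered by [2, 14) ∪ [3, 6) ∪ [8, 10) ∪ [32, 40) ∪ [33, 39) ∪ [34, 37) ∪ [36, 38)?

[22, 27)

Covered (merged): [2, 14), [32, 40).
Gaps within [22, 27): [22, 27).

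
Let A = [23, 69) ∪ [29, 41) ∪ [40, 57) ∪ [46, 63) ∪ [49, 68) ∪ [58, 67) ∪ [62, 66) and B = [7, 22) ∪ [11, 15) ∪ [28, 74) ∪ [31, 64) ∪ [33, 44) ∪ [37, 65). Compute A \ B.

[23, 28)

First set merges to [23, 69).
Second set merges to [7, 22), [28, 74).
[23, 69) minus B → [23, 28).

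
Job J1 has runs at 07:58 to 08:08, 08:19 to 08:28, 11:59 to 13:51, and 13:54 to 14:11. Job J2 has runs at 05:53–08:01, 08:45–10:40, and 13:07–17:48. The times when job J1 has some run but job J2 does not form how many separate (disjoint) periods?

3

A \ B = 08:01–08:08, 08:19–08:28, 11:59–13:07.
That is 3 disjoint pieces.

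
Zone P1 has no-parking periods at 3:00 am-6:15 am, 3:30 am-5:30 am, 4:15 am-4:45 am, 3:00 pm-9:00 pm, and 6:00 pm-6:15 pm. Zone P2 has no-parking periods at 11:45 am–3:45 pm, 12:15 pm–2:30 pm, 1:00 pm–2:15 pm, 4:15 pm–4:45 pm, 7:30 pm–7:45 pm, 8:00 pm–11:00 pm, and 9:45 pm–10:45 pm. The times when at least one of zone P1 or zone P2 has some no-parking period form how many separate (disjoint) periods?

Merge the first list: 3:00 am-6:15 am, 3:00 pm-9:00 pm.
Merge the second list: 11:45 am-3:45 pm, 4:15 pm-4:45 pm, 7:30 pm-7:45 pm, 8:00 pm-11:00 pm.
A ∪ B = 3:00 am-6:15 am, 11:45 am-11:00 pm.
That is 2 disjoint pieces.

2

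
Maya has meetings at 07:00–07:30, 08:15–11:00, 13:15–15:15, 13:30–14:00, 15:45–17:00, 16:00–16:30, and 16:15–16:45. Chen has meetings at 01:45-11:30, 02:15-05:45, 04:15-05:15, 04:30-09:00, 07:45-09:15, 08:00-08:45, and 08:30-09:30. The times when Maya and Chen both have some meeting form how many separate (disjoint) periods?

2

A, merged: 07:00–07:30, 08:15–11:00, 13:15–15:15, 15:45–17:00.
B, merged: 01:45–11:30.
A ∩ B = 07:00–07:30, 08:15–11:00.
That is 2 disjoint pieces.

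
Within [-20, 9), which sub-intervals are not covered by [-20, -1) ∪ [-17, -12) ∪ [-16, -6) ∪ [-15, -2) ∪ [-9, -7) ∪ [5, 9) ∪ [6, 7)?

The merged coverage is [-20, -1), [5, 9).
Uncovered inside [-20, 9): [-1, 5).

[-1, 5)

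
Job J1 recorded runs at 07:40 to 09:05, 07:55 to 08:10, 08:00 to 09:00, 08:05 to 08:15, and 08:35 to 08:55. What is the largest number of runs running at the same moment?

4

Walk the sorted start/end points keeping a running depth.
The depth first hits 4 at 08:05.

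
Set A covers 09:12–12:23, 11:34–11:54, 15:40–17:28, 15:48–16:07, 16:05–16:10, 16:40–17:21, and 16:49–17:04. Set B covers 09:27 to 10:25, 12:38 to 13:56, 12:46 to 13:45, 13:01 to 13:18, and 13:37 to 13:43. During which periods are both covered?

09:27–10:25

First set merges to 09:12–12:23, 15:40–17:28.
Second set merges to 09:27–10:25, 12:38–13:56.
09:12–12:23 ∩ B → 09:27–10:25.
15:40–17:28 meets no B interval.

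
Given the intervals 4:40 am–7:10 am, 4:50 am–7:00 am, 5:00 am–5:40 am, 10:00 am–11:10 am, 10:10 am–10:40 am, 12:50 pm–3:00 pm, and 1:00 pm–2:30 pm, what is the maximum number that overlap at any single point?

Walk the sorted start/end points keeping a running depth.
The depth first hits 3 at 5:00 am.

3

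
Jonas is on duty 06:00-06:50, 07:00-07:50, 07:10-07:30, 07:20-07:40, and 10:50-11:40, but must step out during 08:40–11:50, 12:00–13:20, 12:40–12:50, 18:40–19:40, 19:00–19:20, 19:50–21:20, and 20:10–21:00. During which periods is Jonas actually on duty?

A, merged: 06:00-06:50, 07:00-07:50, 10:50-11:40.
B, merged: 08:40-11:50, 12:00-13:20, 18:40-19:40, 19:50-21:20.
06:00-06:50: nothing removed.
07:00-07:50: nothing removed.
10:50-11:40: entirely removed.

06:00-06:50, 07:00-07:50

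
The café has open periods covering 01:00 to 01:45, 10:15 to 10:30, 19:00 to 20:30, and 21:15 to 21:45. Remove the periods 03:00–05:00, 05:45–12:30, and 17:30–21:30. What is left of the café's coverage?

01:00-01:45: nothing removed.
10:15-10:30: entirely removed.
19:00-20:30: entirely removed.
21:15-21:45 \ B = 21:30-21:45.

01:00-01:45, 21:30-21:45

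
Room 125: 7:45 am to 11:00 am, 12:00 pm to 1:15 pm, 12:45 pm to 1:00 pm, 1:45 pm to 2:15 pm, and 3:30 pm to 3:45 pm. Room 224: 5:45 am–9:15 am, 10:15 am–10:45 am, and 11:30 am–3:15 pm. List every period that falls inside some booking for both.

7:45 am-9:15 am, 10:15 am-10:45 am, 12:00 pm-1:15 pm, 1:45 pm-2:15 pm

A, merged: 7:45 am-11:00 am, 12:00 pm-1:15 pm, 1:45 pm-2:15 pm, 3:30 pm-3:45 pm.
7:45 am-11:00 am overlaps B on 7:45 am-9:15 am, 10:15 am-10:45 am.
12:00 pm-1:15 pm overlaps B on 12:00 pm-1:15 pm.
1:45 pm-2:15 pm overlaps B on 1:45 pm-2:15 pm.
3:30 pm-3:45 pm falls entirely outside B.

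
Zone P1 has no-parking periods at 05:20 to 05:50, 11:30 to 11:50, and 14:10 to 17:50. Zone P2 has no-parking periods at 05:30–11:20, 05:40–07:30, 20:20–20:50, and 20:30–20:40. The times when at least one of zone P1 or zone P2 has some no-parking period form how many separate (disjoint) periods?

4

Second set merges to 05:30–11:20, 20:20–20:50.
A ∪ B = 05:20–11:20, 11:30–11:50, 14:10–17:50, 20:20–20:50.
That is 4 disjoint pieces.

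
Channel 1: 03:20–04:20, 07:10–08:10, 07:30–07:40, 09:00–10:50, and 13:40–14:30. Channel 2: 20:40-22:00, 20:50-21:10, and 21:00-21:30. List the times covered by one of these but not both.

A, merged: 03:20–04:20, 07:10–08:10, 09:00–10:50, 13:40–14:30.
B, merged: 20:40–22:00.
Only in the first: 03:20–04:20, 07:10–08:10, 09:00–10:50, 13:40–14:30.
Only in the second: 20:40–22:00.
Together these are the periods covered by exactly one.

03:20–04:20, 07:10–08:10, 09:00–10:50, 13:40–14:30, 20:40–22:00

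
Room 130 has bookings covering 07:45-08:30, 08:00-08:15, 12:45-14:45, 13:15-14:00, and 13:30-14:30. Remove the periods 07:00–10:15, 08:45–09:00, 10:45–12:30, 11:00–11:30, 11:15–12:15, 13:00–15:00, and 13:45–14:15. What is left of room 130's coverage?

A, merged: 07:45–08:30, 12:45–14:45.
B, merged: 07:00–10:15, 10:45–12:30, 13:00–15:00.
07:45–08:30: fully covered by B → removed.
12:45–14:45 minus B → 12:45–13:00.

12:45–13:00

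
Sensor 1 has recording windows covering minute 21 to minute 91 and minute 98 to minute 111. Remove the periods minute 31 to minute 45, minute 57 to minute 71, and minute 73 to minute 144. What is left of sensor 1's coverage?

minute 21 to minute 31, minute 45 to minute 57, minute 71 to minute 73

minute 21 to minute 91 minus B → minute 21 to minute 31, minute 45 to minute 57, minute 71 to minute 73.
minute 98 to minute 111: fully covered by B → removed.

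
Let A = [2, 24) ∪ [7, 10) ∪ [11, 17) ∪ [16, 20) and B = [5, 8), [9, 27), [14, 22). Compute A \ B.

[2, 5) ∪ [8, 9)

Merge the first list: [2, 24).
Merge the second list: [5, 8), [9, 27).
[2, 24) \ B = [2, 5), [8, 9).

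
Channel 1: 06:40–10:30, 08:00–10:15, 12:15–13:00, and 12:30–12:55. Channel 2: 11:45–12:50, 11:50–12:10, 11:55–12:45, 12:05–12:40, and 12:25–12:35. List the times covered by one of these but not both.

First set merges to 06:40–10:30, 12:15–13:00.
Second set merges to 11:45–12:50.
A but not B: 06:40–10:30, 12:50–13:00.
B but not A: 11:45–12:15.
Combining gives A △ B.

06:40–10:30, 11:45–12:15, 12:50–13:00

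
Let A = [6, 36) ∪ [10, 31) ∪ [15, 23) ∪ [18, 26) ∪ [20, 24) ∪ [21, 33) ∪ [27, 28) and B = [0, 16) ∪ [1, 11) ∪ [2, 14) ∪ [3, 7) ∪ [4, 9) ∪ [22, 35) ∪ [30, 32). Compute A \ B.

Merge the first list: [6, 36).
Merge the second list: [0, 16), [22, 35).
[6, 36) minus B → [16, 22), [35, 36).

[16, 22) ∪ [35, 36)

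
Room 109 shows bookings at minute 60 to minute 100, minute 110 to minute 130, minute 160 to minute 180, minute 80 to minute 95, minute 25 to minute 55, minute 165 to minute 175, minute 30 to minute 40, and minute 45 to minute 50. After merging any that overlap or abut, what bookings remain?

minute 25 to minute 55, minute 60 to minute 100, minute 110 to minute 130, minute 160 to minute 180

Sort by start: minute 25 to minute 55, minute 30 to minute 40, minute 45 to minute 50, minute 60 to minute 100, minute 80 to minute 95, minute 110 to minute 130, minute 160 to minute 180, minute 165 to minute 175.
minute 30 to minute 40 overlaps/touches minute 25 to minute 55 → extend to minute 25 to minute 55.
minute 45 to minute 50 overlaps/touches minute 25 to minute 55 → extend to minute 25 to minute 55.
minute 60 to minute 100 is disjoint → start new block.
minute 80 to minute 95 overlaps/touches minute 60 to minute 100 → extend to minute 60 to minute 100.
minute 110 to minute 130 is disjoint → start new block.
minute 160 to minute 180 is disjoint → start new block.
minute 165 to minute 175 overlaps/touches minute 160 to minute 180 → extend to minute 160 to minute 180.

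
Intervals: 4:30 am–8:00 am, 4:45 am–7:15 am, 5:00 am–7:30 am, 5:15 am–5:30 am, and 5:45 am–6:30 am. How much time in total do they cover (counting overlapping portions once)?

Merged: 4:30 am–8:00 am.
Length: 3 h 30 min.

3 h 30 min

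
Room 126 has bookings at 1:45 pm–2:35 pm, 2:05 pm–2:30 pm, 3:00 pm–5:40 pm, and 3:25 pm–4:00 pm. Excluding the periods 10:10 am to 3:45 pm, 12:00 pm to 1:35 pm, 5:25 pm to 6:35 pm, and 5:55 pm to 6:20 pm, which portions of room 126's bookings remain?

First set merges to 1:45 pm-2:35 pm, 3:00 pm-5:40 pm.
Second set merges to 10:10 am-3:45 pm, 5:25 pm-6:35 pm.
1:45 pm-2:35 pm: entirely removed.
3:00 pm-5:40 pm \ B = 3:45 pm-5:25 pm.

3:45 pm-5:25 pm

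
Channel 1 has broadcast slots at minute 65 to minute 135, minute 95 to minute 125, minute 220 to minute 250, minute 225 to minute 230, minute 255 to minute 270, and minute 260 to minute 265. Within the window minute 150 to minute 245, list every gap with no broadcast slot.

minute 150 to minute 220

The merged coverage is minute 65 to minute 135, minute 220 to minute 250, minute 255 to minute 270.
Complement within minute 150 to minute 245: minute 150 to minute 220.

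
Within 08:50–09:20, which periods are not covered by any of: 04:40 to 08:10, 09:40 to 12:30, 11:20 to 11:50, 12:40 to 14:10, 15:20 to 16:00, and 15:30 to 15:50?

08:50–09:20

The merged coverage is 04:40–08:10, 09:40–12:30, 12:40–14:10, 15:20–16:00.
Uncovered inside 08:50–09:20: 08:50–09:20.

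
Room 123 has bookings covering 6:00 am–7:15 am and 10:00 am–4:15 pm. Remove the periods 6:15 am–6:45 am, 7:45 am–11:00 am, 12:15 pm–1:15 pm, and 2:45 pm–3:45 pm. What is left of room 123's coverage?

6:00 am-7:15 am minus B → 6:00 am-6:15 am, 6:45 am-7:15 am.
10:00 am-4:15 pm minus B → 11:00 am-12:15 pm, 1:15 pm-2:45 pm, 3:45 pm-4:15 pm.

6:00 am-6:15 am, 6:45 am-7:15 am, 11:00 am-12:15 pm, 1:15 pm-2:45 pm, 3:45 pm-4:15 pm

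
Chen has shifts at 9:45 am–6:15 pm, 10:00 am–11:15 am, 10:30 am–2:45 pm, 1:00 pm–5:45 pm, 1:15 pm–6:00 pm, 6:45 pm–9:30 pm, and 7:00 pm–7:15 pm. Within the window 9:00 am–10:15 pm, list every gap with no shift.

Covered (merged): 9:45 am-6:15 pm, 6:45 pm-9:30 pm.
Complement within 9:00 am-10:15 pm: 9:00 am-9:45 am, 6:15 pm-6:45 pm, 9:30 pm-10:15 pm.

9:00 am-9:45 am, 6:15 pm-6:45 pm, 9:30 pm-10:15 pm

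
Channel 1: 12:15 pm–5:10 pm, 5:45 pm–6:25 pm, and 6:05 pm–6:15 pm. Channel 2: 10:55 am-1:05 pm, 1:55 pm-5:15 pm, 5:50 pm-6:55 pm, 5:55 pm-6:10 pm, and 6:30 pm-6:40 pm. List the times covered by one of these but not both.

First set merges to 12:15 pm–5:10 pm, 5:45 pm–6:25 pm.
Second set merges to 10:55 am–1:05 pm, 1:55 pm–5:15 pm, 5:50 pm–6:55 pm.
Only in the first: 1:05 pm–1:55 pm, 5:45 pm–5:50 pm.
Only in the second: 10:55 am–12:15 pm, 5:10 pm–5:15 pm, 6:25 pm–6:55 pm.
Together these are the periods covered by exactly one.

10:55 am–12:15 pm, 1:05 pm–1:55 pm, 5:10 pm–5:15 pm, 5:45 pm–5:50 pm, 6:25 pm–6:55 pm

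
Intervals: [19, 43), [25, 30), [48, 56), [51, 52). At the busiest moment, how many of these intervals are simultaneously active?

2

Sweep endpoints in order; track running count of active intervals.
Peak of 2 reached at 25.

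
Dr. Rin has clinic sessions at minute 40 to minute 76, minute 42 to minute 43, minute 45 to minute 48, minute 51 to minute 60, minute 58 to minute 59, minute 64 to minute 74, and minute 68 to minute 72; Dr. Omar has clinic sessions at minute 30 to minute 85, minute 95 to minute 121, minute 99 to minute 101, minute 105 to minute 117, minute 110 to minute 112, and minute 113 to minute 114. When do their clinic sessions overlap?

minute 40 to minute 76

A, merged: minute 40 to minute 76.
B, merged: minute 30 to minute 85, minute 95 to minute 121.
minute 40 to minute 76 ∩ B → minute 40 to minute 76.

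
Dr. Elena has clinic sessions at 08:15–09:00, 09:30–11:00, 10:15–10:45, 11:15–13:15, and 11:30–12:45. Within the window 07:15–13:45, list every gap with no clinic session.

07:15–08:15, 09:00–09:30, 11:00–11:15, 13:15–13:45

Covered (merged): 08:15–09:00, 09:30–11:00, 11:15–13:15.
Complement within 07:15–13:45: 07:15–08:15, 09:00–09:30, 11:00–11:15, 13:15–13:45.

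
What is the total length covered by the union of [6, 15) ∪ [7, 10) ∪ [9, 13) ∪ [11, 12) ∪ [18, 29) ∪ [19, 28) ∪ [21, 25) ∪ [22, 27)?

20

Merged: [6, 15), [18, 29).
Lengths: 9 + 11 = 20.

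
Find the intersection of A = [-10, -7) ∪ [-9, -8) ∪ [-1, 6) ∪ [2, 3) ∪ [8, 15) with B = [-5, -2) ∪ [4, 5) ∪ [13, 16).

First set merges to [-10, -7), [-1, 6), [8, 15).
[-10, -7) meets no B interval.
[-1, 6) ∩ B → [4, 5).
[8, 15) ∩ B → [13, 15).

[4, 5) ∪ [13, 15)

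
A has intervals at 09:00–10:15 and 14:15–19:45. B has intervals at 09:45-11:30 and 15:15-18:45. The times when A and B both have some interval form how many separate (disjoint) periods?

A ∩ B = 09:45–10:15, 15:15–18:45.
That is 2 disjoint pieces.

2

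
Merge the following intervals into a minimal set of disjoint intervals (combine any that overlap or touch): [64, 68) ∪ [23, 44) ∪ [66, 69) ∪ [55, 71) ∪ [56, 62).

[23, 44) ∪ [55, 71)

Sort by start: [23, 44), [55, 71), [56, 62), [64, 68), [66, 69).
[55, 71) is disjoint → start new block.
[56, 62) overlaps/touches [55, 71) → extend to [55, 71).
[64, 68) overlaps/touches [55, 71) → extend to [55, 71).
[66, 69) overlaps/touches [55, 71) → extend to [55, 71).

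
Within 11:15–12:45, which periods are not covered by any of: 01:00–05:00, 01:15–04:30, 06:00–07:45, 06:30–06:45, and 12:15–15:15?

The merged coverage is 01:00–05:00, 06:00–07:45, 12:15–15:15.
Complement within 11:15–12:45: 11:15–12:15.

11:15–12:15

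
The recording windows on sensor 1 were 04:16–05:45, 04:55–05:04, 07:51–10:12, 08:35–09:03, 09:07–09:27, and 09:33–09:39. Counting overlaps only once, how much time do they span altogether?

3 h 50 min

Merged: 04:16–05:45, 07:51–10:12.
Lengths: 1 h 29 min + 2 h 21 min = 3 h 50 min.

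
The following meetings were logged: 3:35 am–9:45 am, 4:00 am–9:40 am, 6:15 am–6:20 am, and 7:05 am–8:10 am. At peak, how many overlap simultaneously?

Sweep endpoints in order; track running count of active intervals.
Peak of 3 reached at 6:15 am.

3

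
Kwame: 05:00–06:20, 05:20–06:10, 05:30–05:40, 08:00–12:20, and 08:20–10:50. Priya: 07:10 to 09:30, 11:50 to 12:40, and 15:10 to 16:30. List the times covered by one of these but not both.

05:00–06:20, 07:10–08:00, 09:30–11:50, 12:20–12:40, 15:10–16:30

Merge the first list: 05:00–06:20, 08:00–12:20.
A but not B: 05:00–06:20, 09:30–11:50.
B but not A: 07:10–08:00, 12:20–12:40, 15:10–16:30.
Combining gives A △ B.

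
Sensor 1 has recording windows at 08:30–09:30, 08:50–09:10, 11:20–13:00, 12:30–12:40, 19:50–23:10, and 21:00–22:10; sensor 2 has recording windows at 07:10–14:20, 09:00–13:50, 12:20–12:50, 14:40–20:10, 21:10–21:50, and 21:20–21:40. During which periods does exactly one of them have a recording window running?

Merge the first list: 08:30-09:30, 11:20-13:00, 19:50-23:10.
Merge the second list: 07:10-14:20, 14:40-20:10, 21:10-21:50.
A but not B: 20:10-21:10, 21:50-23:10.
B but not A: 07:10-08:30, 09:30-11:20, 13:00-14:20, 14:40-19:50.
Combining gives A △ B.

07:10-08:30, 09:30-11:20, 13:00-14:20, 14:40-19:50, 20:10-21:10, 21:50-23:10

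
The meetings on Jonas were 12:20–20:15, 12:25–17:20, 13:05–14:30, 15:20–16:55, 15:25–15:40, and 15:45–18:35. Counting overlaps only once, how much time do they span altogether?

7 h 55 min

Merged: 12:20–20:15.
Length: 7 h 55 min.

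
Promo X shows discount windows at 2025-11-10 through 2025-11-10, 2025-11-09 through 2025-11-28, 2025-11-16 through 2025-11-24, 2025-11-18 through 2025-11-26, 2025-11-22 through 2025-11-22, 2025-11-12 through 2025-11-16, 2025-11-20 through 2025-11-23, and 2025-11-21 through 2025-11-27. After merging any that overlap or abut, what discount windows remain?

2025-11-09 through 2025-11-28

Sort by start: 2025-11-09 through 2025-11-28, 2025-11-10 through 2025-11-10, 2025-11-12 through 2025-11-16, 2025-11-16 through 2025-11-24, 2025-11-18 through 2025-11-26, 2025-11-20 through 2025-11-23, 2025-11-21 through 2025-11-27, 2025-11-22 through 2025-11-22.
2025-11-10 through 2025-11-10 overlaps/touches 2025-11-09 through 2025-11-28 → extend to 2025-11-09 through 2025-11-28.
2025-11-12 through 2025-11-16 overlaps/touches 2025-11-09 through 2025-11-28 → extend to 2025-11-09 through 2025-11-28.
2025-11-16 through 2025-11-24 overlaps/touches 2025-11-09 through 2025-11-28 → extend to 2025-11-09 through 2025-11-28.
2025-11-18 through 2025-11-26 overlaps/touches 2025-11-09 through 2025-11-28 → extend to 2025-11-09 through 2025-11-28.
2025-11-20 through 2025-11-23 overlaps/touches 2025-11-09 through 2025-11-28 → extend to 2025-11-09 through 2025-11-28.
2025-11-21 through 2025-11-27 overlaps/touches 2025-11-09 through 2025-11-28 → extend to 2025-11-09 through 2025-11-28.
2025-11-22 through 2025-11-22 overlaps/touches 2025-11-09 through 2025-11-28 → extend to 2025-11-09 through 2025-11-28.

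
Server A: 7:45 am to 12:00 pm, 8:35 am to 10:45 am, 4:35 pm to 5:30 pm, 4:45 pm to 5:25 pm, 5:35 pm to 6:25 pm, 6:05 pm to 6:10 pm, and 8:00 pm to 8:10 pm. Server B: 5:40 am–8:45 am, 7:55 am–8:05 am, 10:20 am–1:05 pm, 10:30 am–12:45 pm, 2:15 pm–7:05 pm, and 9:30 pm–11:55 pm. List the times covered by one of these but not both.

5:40 am–7:45 am, 8:45 am–10:20 am, 12:00 pm–1:05 pm, 2:15 pm–4:35 pm, 5:30 pm–5:35 pm, 6:25 pm–7:05 pm, 8:00 pm–8:10 pm, 9:30 pm–11:55 pm

Merge the first list: 7:45 am–12:00 pm, 4:35 pm–5:30 pm, 5:35 pm–6:25 pm, 8:00 pm–8:10 pm.
Merge the second list: 5:40 am–8:45 am, 10:20 am–1:05 pm, 2:15 pm–7:05 pm, 9:30 pm–11:55 pm.
A but not B: 8:45 am–10:20 am, 8:00 pm–8:10 pm.
B but not A: 5:40 am–7:45 am, 12:00 pm–1:05 pm, 2:15 pm–4:35 pm, 5:30 pm–5:35 pm, 6:25 pm–7:05 pm, 9:30 pm–11:55 pm.
Combining gives A △ B.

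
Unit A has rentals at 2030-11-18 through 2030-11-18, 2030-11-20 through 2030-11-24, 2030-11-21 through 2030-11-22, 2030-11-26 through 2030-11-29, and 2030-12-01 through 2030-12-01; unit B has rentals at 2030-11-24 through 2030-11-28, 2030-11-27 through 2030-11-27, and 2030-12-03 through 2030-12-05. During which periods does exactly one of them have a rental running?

2030-11-18 through 2030-11-18, 2030-11-20 through 2030-11-23, 2030-11-25 through 2030-11-25, 2030-11-29 through 2030-11-29, 2030-12-01 through 2030-12-01, 2030-12-03 through 2030-12-05

A, merged: 2030-11-18 through 2030-11-18, 2030-11-20 through 2030-11-24, 2030-11-26 through 2030-11-29, 2030-12-01 through 2030-12-01.
B, merged: 2030-11-24 through 2030-11-28, 2030-12-03 through 2030-12-05.
Only in the first: 2030-11-18 through 2030-11-18, 2030-11-20 through 2030-11-23, 2030-11-29 through 2030-11-29, 2030-12-01 through 2030-12-01.
Only in the second: 2030-11-25 through 2030-11-25, 2030-12-03 through 2030-12-05.
Together these are the periods covered by exactly one.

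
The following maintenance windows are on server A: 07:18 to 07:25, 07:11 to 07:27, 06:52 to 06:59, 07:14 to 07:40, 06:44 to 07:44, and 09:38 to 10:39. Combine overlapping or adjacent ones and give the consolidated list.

06:44–07:44, 09:38–10:39

Sort by start: 06:44–07:44, 06:52–06:59, 07:11–07:27, 07:14–07:40, 07:18–07:25, 09:38–10:39.
06:52–06:59 overlaps/touches 06:44–07:44 → extend to 06:44–07:44.
07:11–07:27 overlaps/touches 06:44–07:44 → extend to 06:44–07:44.
07:14–07:40 overlaps/touches 06:44–07:44 → extend to 06:44–07:44.
07:18–07:25 overlaps/touches 06:44–07:44 → extend to 06:44–07:44.
09:38–10:39 is disjoint → start new block.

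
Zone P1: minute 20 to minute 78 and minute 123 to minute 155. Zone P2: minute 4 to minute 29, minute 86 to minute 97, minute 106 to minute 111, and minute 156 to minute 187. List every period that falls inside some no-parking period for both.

minute 20 to minute 29

minute 20 to minute 78 meets the second set on minute 20 to minute 29.
minute 123 to minute 155: no overlap with the second set.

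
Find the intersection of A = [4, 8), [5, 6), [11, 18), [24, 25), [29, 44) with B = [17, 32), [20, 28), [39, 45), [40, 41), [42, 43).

A, merged: [4, 8), [11, 18), [24, 25), [29, 44).
B, merged: [17, 32), [39, 45).
[4, 8) falls entirely outside B.
[11, 18) overlaps B on [17, 18).
[24, 25) overlaps B on [24, 25).
[29, 44) overlaps B on [29, 32), [39, 44).

[17, 18) ∪ [24, 25) ∪ [29, 32) ∪ [39, 44)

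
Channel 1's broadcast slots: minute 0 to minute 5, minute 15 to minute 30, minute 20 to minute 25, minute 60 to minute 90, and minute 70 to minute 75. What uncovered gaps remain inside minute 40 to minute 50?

minute 40 to minute 50

After merging, the occupied span is minute 0 to minute 5, minute 15 to minute 30, minute 60 to minute 90.
Gaps within minute 40 to minute 50: minute 40 to minute 50.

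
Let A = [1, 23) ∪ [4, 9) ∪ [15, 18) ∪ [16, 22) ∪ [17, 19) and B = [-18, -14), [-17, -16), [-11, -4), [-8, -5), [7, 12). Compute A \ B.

Merge the first list: [1, 23).
Merge the second list: [-18, -14), [-11, -4), [7, 12).
[1, 23) with B removed leaves [1, 7), [12, 23).

[1, 7) ∪ [12, 23)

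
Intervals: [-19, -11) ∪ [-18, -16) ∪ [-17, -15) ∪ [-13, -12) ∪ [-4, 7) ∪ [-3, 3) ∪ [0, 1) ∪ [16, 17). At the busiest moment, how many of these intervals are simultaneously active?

Walk the sorted start/end points keeping a running depth.
The depth first hits 3 at -17.

3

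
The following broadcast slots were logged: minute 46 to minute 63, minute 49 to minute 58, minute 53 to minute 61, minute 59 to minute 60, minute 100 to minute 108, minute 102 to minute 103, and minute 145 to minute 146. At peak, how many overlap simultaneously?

3

Sweep endpoints in order; track running count of active intervals.
Peak of 3 reached at minute 53.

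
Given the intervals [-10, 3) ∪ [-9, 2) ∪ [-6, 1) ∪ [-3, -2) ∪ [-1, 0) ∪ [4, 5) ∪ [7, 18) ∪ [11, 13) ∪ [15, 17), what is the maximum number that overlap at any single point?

At -3, 4 of the intervals are simultaneously active.
No point has more.

4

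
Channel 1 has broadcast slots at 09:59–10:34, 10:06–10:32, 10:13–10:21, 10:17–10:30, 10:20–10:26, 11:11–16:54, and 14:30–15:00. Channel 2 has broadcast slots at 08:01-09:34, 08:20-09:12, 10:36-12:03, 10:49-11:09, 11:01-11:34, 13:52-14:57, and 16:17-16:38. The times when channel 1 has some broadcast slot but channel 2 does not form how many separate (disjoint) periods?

4

First set merges to 09:59-10:34, 11:11-16:54.
Second set merges to 08:01-09:34, 10:36-12:03, 13:52-14:57, 16:17-16:38.
A \ B = 09:59-10:34, 12:03-13:52, 14:57-16:17, 16:38-16:54.
That is 4 disjoint pieces.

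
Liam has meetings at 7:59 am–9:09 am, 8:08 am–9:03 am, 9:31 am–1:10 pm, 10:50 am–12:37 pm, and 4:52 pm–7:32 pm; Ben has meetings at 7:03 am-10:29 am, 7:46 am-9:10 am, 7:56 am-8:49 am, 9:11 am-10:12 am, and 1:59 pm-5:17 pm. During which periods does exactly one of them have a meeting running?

7:03 am–7:59 am, 9:09 am–9:31 am, 10:29 am–1:10 pm, 1:59 pm–4:52 pm, 5:17 pm–7:32 pm

Merge the first list: 7:59 am–9:09 am, 9:31 am–1:10 pm, 4:52 pm–7:32 pm.
Merge the second list: 7:03 am–10:29 am, 1:59 pm–5:17 pm.
A \ B = 10:29 am–1:10 pm, 5:17 pm–7:32 pm.
B \ A = 7:03 am–7:59 am, 9:09 am–9:31 am, 1:59 pm–4:52 pm.
Union of the two gives the symmetric difference.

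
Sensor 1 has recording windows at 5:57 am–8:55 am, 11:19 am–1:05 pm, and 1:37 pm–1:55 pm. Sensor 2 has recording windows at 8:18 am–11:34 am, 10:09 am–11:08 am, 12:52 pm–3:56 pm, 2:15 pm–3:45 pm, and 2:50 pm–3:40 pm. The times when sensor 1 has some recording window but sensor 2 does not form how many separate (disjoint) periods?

B, merged: 8:18 am-11:34 am, 12:52 pm-3:56 pm.
A \ B = 5:57 am-8:18 am, 11:34 am-12:52 pm.
That is 2 disjoint pieces.

2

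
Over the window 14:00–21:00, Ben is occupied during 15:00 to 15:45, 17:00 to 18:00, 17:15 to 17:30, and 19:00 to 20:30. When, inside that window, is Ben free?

After merging, the occupied span is 15:00–15:45, 17:00–18:00, 19:00–20:30.
Gaps within 14:00–21:00: 14:00–15:00, 15:45–17:00, 18:00–19:00, 20:30–21:00.

14:00–15:00, 15:45–17:00, 18:00–19:00, 20:30–21:00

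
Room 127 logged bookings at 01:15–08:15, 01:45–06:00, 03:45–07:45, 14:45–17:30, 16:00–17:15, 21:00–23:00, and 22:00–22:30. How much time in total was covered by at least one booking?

Merged: 01:15–08:15, 14:45–17:30, 21:00–23:00.
Lengths: 7 h + 2 h 45 min + 2 h = 11 h 45 min.

11 h 45 min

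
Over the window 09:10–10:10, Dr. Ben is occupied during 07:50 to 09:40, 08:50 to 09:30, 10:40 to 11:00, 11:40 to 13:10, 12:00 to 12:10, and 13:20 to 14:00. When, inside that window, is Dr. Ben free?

The merged coverage is 07:50–09:40, 10:40–11:00, 11:40–13:10, 13:20–14:00.
Gaps within 09:10–10:10: 09:40–10:10.

09:40–10:10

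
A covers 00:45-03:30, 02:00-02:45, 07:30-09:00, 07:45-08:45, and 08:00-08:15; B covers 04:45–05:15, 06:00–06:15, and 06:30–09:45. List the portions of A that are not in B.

00:45-03:30

A, merged: 00:45-03:30, 07:30-09:00.
00:45-03:30: no B overlap → unchanged.
07:30-09:00: fully covered by B → removed.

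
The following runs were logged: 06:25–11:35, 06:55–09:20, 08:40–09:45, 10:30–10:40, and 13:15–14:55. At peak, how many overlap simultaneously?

Walk the sorted start/end points keeping a running depth.
The depth first hits 3 at 08:40.

3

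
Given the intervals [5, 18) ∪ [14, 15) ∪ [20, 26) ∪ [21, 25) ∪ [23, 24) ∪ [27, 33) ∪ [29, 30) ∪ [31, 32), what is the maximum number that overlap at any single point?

Sweep endpoints in order; track running count of active intervals.
Peak of 3 reached at 23.

3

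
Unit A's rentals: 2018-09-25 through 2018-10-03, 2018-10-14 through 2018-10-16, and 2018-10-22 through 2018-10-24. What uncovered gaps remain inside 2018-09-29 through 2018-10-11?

2018-10-04 through 2018-10-11

Covered (merged): 2018-09-25 through 2018-10-03, 2018-10-14 through 2018-10-16, 2018-10-22 through 2018-10-24.
Complement within 2018-09-29 through 2018-10-11: 2018-10-04 through 2018-10-11.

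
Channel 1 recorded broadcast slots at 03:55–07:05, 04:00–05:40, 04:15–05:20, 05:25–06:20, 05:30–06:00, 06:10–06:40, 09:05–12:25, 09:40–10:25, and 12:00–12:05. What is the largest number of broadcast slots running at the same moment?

4

Sweep endpoints in order; track running count of active intervals.
Peak of 4 reached at 05:30.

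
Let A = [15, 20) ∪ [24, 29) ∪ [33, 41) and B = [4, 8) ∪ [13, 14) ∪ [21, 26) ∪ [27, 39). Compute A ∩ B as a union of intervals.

[15, 20) meets no B interval.
[24, 29) ∩ B → [24, 26), [27, 29).
[33, 41) ∩ B → [33, 39).

[24, 26) ∪ [27, 29) ∪ [33, 39)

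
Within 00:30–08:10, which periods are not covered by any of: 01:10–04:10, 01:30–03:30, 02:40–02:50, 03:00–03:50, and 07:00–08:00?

After merging, the occupied span is 01:10–04:10, 07:00–08:00.
Gaps within 00:30–08:10: 00:30–01:10, 04:10–07:00, 08:00–08:10.

00:30–01:10, 04:10–07:00, 08:00–08:10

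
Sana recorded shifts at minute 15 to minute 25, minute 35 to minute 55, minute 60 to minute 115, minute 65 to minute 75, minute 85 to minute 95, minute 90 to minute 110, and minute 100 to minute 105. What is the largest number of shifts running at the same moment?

Sweep endpoints in order; track running count of active intervals.
Peak of 3 reached at minute 90.

3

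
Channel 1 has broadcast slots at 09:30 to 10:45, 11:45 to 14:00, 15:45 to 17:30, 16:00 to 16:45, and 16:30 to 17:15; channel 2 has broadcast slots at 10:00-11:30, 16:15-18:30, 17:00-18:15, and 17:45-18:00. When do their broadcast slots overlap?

10:00–10:45, 16:15–17:30

Merge the first list: 09:30–10:45, 11:45–14:00, 15:45–17:30.
Merge the second list: 10:00–11:30, 16:15–18:30.
09:30–10:45 meets the second set on 10:00–10:45.
11:45–14:00: no overlap with the second set.
15:45–17:30 meets the second set on 16:15–17:30.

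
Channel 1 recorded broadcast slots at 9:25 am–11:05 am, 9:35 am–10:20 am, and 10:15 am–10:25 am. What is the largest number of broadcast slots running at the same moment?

Walk the sorted start/end points keeping a running depth.
The depth first hits 3 at 10:15 am.

3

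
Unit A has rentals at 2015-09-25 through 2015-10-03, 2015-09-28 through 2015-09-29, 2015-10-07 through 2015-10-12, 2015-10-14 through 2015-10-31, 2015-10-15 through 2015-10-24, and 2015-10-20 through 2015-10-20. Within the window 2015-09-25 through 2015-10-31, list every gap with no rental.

2015-10-04 through 2015-10-06, 2015-10-13 through 2015-10-13

After merging, the occupied span is 2015-09-25 through 2015-10-03, 2015-10-07 through 2015-10-12, 2015-10-14 through 2015-10-31.
Gaps within 2015-09-25 through 2015-10-31: 2015-10-04 through 2015-10-06, 2015-10-13 through 2015-10-13.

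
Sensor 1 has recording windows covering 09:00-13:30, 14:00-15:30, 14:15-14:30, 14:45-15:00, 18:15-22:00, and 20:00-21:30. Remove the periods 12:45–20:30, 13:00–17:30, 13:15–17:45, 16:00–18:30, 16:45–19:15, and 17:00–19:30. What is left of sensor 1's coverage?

Merge the first list: 09:00–13:30, 14:00–15:30, 18:15–22:00.
Merge the second list: 12:45–20:30.
09:00–13:30 minus B → 09:00–12:45.
14:00–15:30: fully covered by B → removed.
18:15–22:00 minus B → 20:30–22:00.

09:00–12:45, 20:30–22:00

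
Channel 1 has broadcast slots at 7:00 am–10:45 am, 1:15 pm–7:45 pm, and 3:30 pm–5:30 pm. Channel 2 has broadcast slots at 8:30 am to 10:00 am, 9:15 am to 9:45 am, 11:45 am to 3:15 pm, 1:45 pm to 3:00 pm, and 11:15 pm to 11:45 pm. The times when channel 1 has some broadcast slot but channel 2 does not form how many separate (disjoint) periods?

First set merges to 7:00 am-10:45 am, 1:15 pm-7:45 pm.
Second set merges to 8:30 am-10:00 am, 11:45 am-3:15 pm, 11:15 pm-11:45 pm.
A \ B = 7:00 am-8:30 am, 10:00 am-10:45 am, 3:15 pm-7:45 pm.
That is 3 disjoint pieces.

3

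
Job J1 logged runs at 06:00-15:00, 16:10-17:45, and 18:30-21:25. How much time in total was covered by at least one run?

Merged: 06:00–15:00, 16:10–17:45, 18:30–21:25.
Lengths: 9 h + 1 h 35 min + 2 h 55 min = 13 h 30 min.

13 h 30 min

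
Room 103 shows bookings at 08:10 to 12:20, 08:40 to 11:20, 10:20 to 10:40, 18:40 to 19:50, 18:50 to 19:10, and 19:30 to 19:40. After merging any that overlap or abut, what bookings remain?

08:40–11:20 overlaps/touches 08:10–12:20 → extend to 08:10–12:20.
10:20–10:40 overlaps/touches 08:10–12:20 → extend to 08:10–12:20.
18:40–19:50 is disjoint → start new block.
18:50–19:10 overlaps/touches 18:40–19:50 → extend to 18:40–19:50.
19:30–19:40 overlaps/touches 18:40–19:50 → extend to 18:40–19:50.

08:10–12:20, 18:40–19:50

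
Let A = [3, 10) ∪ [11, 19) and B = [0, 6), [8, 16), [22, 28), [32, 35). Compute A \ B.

[6, 8) ∪ [16, 19)

[3, 10) with B removed leaves [6, 8).
[11, 19) with B removed leaves [16, 19).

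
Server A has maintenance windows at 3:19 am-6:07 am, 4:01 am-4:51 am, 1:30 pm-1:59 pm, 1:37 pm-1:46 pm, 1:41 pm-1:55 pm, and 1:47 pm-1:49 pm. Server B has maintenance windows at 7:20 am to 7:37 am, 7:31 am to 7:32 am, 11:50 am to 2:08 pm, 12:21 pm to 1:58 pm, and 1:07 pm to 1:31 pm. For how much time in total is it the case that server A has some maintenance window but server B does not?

Merge the first list: 3:19 am–6:07 am, 1:30 pm–1:59 pm.
Merge the second list: 7:20 am–7:37 am, 11:50 am–2:08 pm.
A \ B = 3:19 am–6:07 am.
Total: 2 h 48 min.

2 h 48 min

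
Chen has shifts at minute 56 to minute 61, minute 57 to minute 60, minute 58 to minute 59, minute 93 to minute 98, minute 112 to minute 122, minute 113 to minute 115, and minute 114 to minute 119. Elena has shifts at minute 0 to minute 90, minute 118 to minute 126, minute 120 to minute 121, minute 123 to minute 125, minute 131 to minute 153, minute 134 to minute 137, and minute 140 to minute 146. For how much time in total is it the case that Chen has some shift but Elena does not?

11 minutes

Merge the first list: minute 56 to minute 61, minute 93 to minute 98, minute 112 to minute 122.
Merge the second list: minute 0 to minute 90, minute 118 to minute 126, minute 131 to minute 153.
A \ B = minute 93 to minute 98, minute 112 to minute 118.
Total: 5 minutes + 6 minutes = 11 minutes.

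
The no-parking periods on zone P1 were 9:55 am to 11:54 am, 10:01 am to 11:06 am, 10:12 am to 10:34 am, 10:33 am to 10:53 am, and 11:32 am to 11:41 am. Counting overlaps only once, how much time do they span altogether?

1 h 59 min

Merged: 9:55 am–11:54 am.
Length: 1 h 59 min.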